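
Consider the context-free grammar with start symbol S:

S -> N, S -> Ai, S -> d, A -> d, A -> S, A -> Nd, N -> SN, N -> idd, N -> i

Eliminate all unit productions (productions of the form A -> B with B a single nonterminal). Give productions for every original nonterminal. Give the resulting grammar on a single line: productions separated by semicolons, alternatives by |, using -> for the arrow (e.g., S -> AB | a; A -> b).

S -> d | i | Ai | SN | idd; A -> d | i | Ai | Nd | SN | idd; N -> i | SN | idd

Unit productions: A->S, S->N.
Unit pairs (A ⇒* B via units): (A,N), (A,S), (S,N).
S: inherits non-unit rules of {N, S} → Ai | SN | d | i | idd.
A: inherits non-unit rules of {A, N, S} → Ai | Nd | SN | d | i | idd.
N: inherits non-unit rules of {N} → SN | i | idd.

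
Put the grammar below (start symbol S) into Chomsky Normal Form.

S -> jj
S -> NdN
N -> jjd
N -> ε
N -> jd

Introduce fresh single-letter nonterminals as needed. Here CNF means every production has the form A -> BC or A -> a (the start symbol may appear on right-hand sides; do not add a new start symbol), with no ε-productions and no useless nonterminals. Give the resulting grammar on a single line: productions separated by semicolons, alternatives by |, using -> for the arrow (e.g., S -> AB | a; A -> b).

Nullable: {N}; after ε-elimination: S -> d | Nd | dN | jj | NdN; N -> jd | jjd.
No unit productions to eliminate.
TERM: introduce B -> d, A -> j and substitute in every rule of length ≥2.
BIN: N -> AAB becomes N -> AC, C -> AB; S -> NBN becomes S -> ND, D -> BN.

S -> d | AA | BN | NB | ND; A -> j; B -> d; C -> AB; D -> BN; N -> AB | AC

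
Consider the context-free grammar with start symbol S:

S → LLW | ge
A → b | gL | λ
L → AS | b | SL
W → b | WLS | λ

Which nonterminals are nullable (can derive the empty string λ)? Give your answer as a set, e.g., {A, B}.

{A, W}

Directly nullable (have an ε-rule): {A, W}.
Not nullable: L, S — each has a terminal in every rule's right-hand side or depends on a non-nullable symbol.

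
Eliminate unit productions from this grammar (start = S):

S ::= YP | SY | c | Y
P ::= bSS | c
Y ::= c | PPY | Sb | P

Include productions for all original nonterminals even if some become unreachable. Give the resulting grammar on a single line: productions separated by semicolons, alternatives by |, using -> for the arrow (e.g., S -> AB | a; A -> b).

S -> c | SY | Sb | YP | PPY | bSS; P -> c | bSS; Y -> c | Sb | PPY | bSS

Unit productions: S->Y, Y->P.
Unit pairs (A ⇒* B via units): (S,P), (S,Y), (Y,P).
S: inherits non-unit rules of {P, S, Y} → PPY | SY | Sb | YP | bSS | c.
P: inherits non-unit rules of {P} → bSS | c.
Y: inherits non-unit rules of {P, Y} → PPY | Sb | bSS | c.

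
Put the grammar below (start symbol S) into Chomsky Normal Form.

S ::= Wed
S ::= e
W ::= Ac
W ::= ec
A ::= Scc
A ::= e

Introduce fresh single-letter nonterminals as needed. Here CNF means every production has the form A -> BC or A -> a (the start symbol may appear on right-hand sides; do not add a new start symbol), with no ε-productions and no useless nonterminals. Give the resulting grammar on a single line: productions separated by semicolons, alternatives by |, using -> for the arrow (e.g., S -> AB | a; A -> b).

No ε-productions.
No unit productions to eliminate.
TERM: introduce B -> c, D -> d, C -> e and substitute in every rule of length ≥2.
BIN: A -> SBB becomes A -> SE, E -> BB; S -> WCD becomes S -> WF, F -> CD.

S -> e | WF; A -> e | SE; B -> c; C -> e; D -> d; E -> BB; F -> CD; W -> AB | CB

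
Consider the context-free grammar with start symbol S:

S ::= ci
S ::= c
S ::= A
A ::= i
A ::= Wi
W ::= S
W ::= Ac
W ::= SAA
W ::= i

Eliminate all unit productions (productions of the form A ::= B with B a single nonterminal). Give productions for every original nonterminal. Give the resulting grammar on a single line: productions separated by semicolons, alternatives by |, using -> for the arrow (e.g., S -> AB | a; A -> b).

Unit productions: S->A, W->S.
Unit pairs (A ⇒* B via units): (S,A), (W,A), (W,S).
S: inherits non-unit rules of {A, S} → Wi | c | ci | i.
A: inherits non-unit rules of {A} → Wi | i.
W: inherits non-unit rules of {A, S, W} → Ac | SAA | Wi | c | ci | i.

S -> c | i | Wi | ci; A -> i | Wi; W -> c | i | Ac | Wi | ci | SAA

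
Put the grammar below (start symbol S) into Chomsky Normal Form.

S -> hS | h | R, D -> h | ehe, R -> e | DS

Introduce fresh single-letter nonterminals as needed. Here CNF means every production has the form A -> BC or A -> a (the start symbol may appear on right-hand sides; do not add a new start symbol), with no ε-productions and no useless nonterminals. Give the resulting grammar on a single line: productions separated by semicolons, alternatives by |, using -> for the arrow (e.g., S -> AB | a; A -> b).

S -> e | h | BS | DS; A -> e; B -> h; C -> BA; D -> h | AC

No ε-productions.
After unit-elimination: S -> e | h | DS | hS; D -> h | ehe; R -> e | DS.
TERM: introduce A -> e, B -> h and substitute in every rule of length ≥2.
BIN: D -> ABA becomes D -> AC, C -> BA.
Drop unreachable/unproductive: R.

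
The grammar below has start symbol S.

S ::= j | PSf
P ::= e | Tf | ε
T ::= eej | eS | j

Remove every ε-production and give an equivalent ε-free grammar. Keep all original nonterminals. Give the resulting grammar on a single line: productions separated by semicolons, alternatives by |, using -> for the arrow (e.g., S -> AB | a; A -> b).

S -> j | Sf | PSf; P -> e | Tf; T -> j | eS | eej

Nullable set: {P}.
S -> PSf: P nullable, giving PSf | Sf.
Drop P -> ε.
Unchanged (no nullable symbols): S -> j; P -> Tf; P -> e; T -> eS; T -> eej; T -> j.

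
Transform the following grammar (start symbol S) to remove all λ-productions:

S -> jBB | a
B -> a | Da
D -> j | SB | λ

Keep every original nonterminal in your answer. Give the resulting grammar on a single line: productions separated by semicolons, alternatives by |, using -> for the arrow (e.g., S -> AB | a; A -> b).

S -> a | jBB; B -> a | Da; D -> j | SB

Nullable set: {D}.
B -> Da: D nullable, giving Da | a.
Drop D -> λ.
Unchanged (no nullable symbols): S -> a; S -> jBB; B -> a; D -> SB; D -> j.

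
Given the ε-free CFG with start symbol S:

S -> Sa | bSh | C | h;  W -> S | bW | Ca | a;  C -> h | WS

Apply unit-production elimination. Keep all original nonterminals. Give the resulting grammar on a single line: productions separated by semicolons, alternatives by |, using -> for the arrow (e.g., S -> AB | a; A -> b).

S -> h | Sa | WS | bSh; C -> h | WS; W -> a | h | Ca | Sa | WS | bW | bSh

Unit productions: S->C, W->S.
Unit pairs (A ⇒* B via units): (S,C), (W,C), (W,S).
S: inherits non-unit rules of {C, S} → Sa | WS | bSh | h.
C: inherits non-unit rules of {C} → WS | h.
W: inherits non-unit rules of {C, S, W} → Ca | Sa | WS | a | bSh | bW | h.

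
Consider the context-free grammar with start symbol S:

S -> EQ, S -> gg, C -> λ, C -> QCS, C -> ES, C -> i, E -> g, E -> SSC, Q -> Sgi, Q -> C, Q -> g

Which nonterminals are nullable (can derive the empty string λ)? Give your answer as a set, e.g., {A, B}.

Directly nullable (have an ε-rule): {C}.
Q is nullable via Q -> C (every symbol on the right is already known nullable).
Not nullable: E, S — each has a terminal in every rule's right-hand side or depends on a non-nullable symbol.

{C, Q}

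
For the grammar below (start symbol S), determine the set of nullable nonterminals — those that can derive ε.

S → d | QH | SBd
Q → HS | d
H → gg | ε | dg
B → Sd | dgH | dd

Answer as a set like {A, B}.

Directly nullable (have an ε-rule): {H}.
Not nullable: B, Q, S — each has a terminal in every rule's right-hand side or depends on a non-nullable symbol.

{H}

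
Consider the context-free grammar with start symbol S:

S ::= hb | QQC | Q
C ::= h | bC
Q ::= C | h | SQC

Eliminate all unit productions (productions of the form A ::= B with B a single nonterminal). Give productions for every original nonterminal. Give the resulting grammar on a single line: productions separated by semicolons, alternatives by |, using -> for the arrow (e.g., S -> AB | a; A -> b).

Unit productions: Q->C, S->Q.
Unit pairs (A ⇒* B via units): (Q,C), (S,C), (S,Q).
S: inherits non-unit rules of {C, Q, S} → QQC | SQC | bC | h | hb.
C: inherits non-unit rules of {C} → bC | h.
Q: inherits non-unit rules of {C, Q} → SQC | bC | h.

S -> h | bC | hb | QQC | SQC; C -> h | bC; Q -> h | bC | SQC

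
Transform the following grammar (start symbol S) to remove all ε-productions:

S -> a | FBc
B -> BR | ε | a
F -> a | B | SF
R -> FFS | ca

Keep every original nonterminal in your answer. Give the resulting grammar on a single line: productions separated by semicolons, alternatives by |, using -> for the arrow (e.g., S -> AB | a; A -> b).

Nullable set: {B, F}.
S -> FBc: F, B nullable, giving Bc | FBc | Fc | c.
Drop B -> ε.
B -> BR: B nullable, giving BR | R.
F -> B: B nullable, giving B.
F -> SF: F nullable, giving S | SF.
R -> FFS: F, F nullable, giving FFS | FS | S.
Unchanged (no nullable symbols): S -> a; B -> a; F -> a; R -> ca.

S -> a | c | Bc | Fc | FBc; B -> R | a | BR; F -> B | S | a | SF; R -> S | FS | ca | FFS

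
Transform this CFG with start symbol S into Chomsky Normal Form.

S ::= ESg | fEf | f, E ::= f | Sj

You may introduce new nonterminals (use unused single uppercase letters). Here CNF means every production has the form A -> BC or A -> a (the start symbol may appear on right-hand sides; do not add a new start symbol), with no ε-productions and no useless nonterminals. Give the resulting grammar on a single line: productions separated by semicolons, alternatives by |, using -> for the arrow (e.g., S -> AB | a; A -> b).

No ε-productions.
No unit productions to eliminate.
TERM: introduce C -> f, B -> g, A -> j and substitute in every rule of length ≥2.
BIN: S -> CEC becomes S -> CD, D -> EC; S -> ESB becomes S -> EF, F -> SB.

S -> f | CD | EF; A -> j; B -> g; C -> f; D -> EC; E -> f | SA; F -> SB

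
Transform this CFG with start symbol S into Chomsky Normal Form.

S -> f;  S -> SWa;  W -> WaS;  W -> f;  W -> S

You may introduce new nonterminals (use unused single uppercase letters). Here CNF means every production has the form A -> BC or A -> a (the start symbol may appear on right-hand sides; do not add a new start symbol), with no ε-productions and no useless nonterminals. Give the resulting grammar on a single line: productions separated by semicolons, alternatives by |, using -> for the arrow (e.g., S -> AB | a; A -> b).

No ε-productions.
After unit-elimination: S -> f | SWa; W -> f | SWa | WaS.
TERM: introduce A -> a and substitute in every rule of length ≥2.
BIN: S -> SWA becomes S -> SB, B -> WA; W -> SWA becomes W -> SC, C -> WA; W -> WAS becomes W -> WD, D -> AS.

S -> f | SB; A -> a; B -> WA; C -> WA; D -> AS; W -> f | SC | WD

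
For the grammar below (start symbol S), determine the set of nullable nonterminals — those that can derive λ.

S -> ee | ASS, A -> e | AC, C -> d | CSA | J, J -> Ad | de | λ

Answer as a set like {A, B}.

Directly nullable (have an ε-rule): {J}.
C is nullable via C -> J (every symbol on the right is already known nullable).
Not nullable: A, S — each has a terminal in every rule's right-hand side or depends on a non-nullable symbol.

{C, J}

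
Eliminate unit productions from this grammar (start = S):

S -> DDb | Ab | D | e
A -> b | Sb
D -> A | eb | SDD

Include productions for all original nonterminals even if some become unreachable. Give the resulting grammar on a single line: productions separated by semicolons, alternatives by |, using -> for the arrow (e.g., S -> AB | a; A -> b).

S -> b | e | Ab | Sb | eb | DDb | SDD; A -> b | Sb; D -> b | Sb | eb | SDD

Unit productions: D->A, S->D.
Unit pairs (A ⇒* B via units): (D,A), (S,A), (S,D).
S: inherits non-unit rules of {A, D, S} → Ab | DDb | SDD | Sb | b | e | eb.
A: inherits non-unit rules of {A} → Sb | b.
D: inherits non-unit rules of {A, D} → SDD | Sb | b | eb.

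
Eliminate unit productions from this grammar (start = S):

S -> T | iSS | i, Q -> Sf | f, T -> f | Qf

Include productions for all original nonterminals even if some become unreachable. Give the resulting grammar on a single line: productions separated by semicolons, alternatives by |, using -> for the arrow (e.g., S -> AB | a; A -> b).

Unit productions: S->T.
Unit pairs (A ⇒* B via units): (S,T).
S: inherits non-unit rules of {S, T} → Qf | f | i | iSS.
Q: inherits non-unit rules of {Q} → Sf | f.
T: inherits non-unit rules of {T} → Qf | f.

S -> f | i | Qf | iSS; Q -> f | Sf; T -> f | Qf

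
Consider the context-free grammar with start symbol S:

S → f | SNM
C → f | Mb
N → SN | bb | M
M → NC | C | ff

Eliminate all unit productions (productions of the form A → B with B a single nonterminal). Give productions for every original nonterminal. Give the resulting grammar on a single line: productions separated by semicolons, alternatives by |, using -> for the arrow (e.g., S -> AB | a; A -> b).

Unit productions: M->C, N->M.
Unit pairs (A ⇒* B via units): (M,C), (N,C), (N,M).
S: inherits non-unit rules of {S} → SNM | f.
C: inherits non-unit rules of {C} → Mb | f.
M: inherits non-unit rules of {C, M} → Mb | NC | f | ff.
N: inherits non-unit rules of {C, M, N} → Mb | NC | SN | bb | f | ff.

S -> f | SNM; C -> f | Mb; M -> f | Mb | NC | ff; N -> f | Mb | NC | SN | bb | ff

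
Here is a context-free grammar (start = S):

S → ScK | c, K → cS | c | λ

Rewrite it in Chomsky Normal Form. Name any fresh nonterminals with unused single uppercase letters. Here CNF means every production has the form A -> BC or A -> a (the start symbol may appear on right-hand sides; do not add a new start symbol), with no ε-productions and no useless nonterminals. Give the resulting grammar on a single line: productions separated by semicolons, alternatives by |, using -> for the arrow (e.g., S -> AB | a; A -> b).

Nullable: {K}; after ε-elimination: S -> c | Sc | ScK; K -> c | cS.
No unit productions to eliminate.
TERM: introduce A -> c and substitute in every rule of length ≥2.
BIN: S -> SAK becomes S -> SB, B -> AK.

S -> c | SA | SB; A -> c; B -> AK; K -> c | AS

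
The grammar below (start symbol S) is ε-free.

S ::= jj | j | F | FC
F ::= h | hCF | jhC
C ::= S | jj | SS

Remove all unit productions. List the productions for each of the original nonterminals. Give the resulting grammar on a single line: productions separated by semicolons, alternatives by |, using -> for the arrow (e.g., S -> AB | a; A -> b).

Unit productions: C->S, S->F.
Unit pairs (A ⇒* B via units): (C,F), (C,S), (S,F).
S: inherits non-unit rules of {F, S} → FC | h | hCF | j | jhC | jj.
C: inherits non-unit rules of {C, F, S} → FC | SS | h | hCF | j | jhC | jj.
F: inherits non-unit rules of {F} → h | hCF | jhC.

S -> h | j | FC | jj | hCF | jhC; C -> h | j | FC | SS | jj | hCF | jhC; F -> h | hCF | jhC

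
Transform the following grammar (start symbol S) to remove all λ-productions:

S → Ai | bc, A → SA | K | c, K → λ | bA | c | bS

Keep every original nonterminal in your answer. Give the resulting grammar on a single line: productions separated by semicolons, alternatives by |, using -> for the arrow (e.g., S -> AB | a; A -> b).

S -> i | Ai | bc; A -> K | S | c | SA; K -> b | c | bA | bS

Nullable set: {A, K}.
S -> Ai: A nullable, giving Ai | i.
A -> K: K nullable, giving K.
A -> SA: A nullable, giving S | SA.
Drop K -> λ.
K -> bA: A nullable, giving b | bA.
Unchanged (no nullable symbols): S -> bc; A -> c; K -> bS; K -> c.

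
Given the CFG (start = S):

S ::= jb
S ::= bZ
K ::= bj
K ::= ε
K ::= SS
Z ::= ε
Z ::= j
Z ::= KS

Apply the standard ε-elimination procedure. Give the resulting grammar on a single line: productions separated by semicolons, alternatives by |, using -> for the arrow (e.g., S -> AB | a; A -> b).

Nullable set: {K, Z}.
S -> bZ: Z nullable, giving b | bZ.
Drop K -> ε.
Drop Z -> ε.
Z -> KS: K nullable, giving KS | S.
Unchanged (no nullable symbols): S -> jb; K -> SS; K -> bj; Z -> j.

S -> b | bZ | jb; K -> SS | bj; Z -> S | j | KS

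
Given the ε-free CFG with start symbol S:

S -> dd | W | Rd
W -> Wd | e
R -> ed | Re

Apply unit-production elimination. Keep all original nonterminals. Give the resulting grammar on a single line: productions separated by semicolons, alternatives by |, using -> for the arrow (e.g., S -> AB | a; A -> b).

S -> e | Rd | Wd | dd; R -> Re | ed; W -> e | Wd

Unit productions: S->W.
Unit pairs (A ⇒* B via units): (S,W).
S: inherits non-unit rules of {S, W} → Rd | Wd | dd | e.
R: inherits non-unit rules of {R} → Re | ed.
W: inherits non-unit rules of {W} → Wd | e.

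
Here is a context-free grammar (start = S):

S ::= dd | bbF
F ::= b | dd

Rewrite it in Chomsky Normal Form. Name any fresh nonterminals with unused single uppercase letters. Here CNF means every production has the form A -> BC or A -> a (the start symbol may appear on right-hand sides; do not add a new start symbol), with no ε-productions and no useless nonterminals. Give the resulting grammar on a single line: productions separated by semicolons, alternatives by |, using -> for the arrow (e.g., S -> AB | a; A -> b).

S -> AA | BC; A -> d; B -> b; C -> BF; F -> b | AA

No ε-productions.
No unit productions to eliminate.
TERM: introduce B -> b, A -> d and substitute in every rule of length ≥2.
BIN: S -> BBF becomes S -> BC, C -> BF.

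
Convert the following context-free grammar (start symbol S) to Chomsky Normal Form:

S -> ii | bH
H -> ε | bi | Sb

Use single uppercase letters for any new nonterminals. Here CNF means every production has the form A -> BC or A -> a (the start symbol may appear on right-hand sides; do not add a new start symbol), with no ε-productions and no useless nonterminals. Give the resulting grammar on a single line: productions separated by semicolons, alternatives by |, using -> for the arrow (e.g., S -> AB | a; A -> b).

Nullable: {H}; after ε-elimination: S -> b | bH | ii; H -> Sb | bi.
No unit productions to eliminate.
TERM: introduce A -> b, B -> i and substitute in every rule of length ≥2.

S -> b | AH | BB; A -> b; B -> i; H -> AB | SA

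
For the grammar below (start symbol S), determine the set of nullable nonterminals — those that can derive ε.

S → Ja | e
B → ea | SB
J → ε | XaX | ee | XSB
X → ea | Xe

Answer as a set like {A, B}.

Directly nullable (have an ε-rule): {J}.
Not nullable: B, S, X — each has a terminal in every rule's right-hand side or depends on a non-nullable symbol.

{J}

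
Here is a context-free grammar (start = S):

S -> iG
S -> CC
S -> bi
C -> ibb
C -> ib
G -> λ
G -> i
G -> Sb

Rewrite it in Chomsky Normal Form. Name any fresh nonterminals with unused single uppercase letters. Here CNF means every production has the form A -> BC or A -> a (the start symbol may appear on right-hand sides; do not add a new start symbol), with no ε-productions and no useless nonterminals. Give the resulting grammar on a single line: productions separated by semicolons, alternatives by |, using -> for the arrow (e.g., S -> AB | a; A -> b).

Nullable: {G}; after ε-elimination: S -> i | CC | bi | iG; C -> ib | ibb; G -> i | Sb.
No unit productions to eliminate.
TERM: introduce B -> b, A -> i and substitute in every rule of length ≥2.
BIN: C -> ABB becomes C -> AD, D -> BB.

S -> i | AG | BA | CC; A -> i; B -> b; C -> AB | AD; D -> BB; G -> i | SB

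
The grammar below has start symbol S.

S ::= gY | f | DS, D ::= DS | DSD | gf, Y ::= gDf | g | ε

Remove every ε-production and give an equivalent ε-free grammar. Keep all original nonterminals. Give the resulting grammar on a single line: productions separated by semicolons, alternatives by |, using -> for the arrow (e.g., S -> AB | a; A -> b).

Nullable set: {Y}.
S -> gY: Y nullable, giving g | gY.
Drop Y -> ε.
Unchanged (no nullable symbols): S -> DS; S -> f; D -> DS; D -> DSD; D -> gf; Y -> g; Y -> gDf.

S -> f | g | DS | gY; D -> DS | gf | DSD; Y -> g | gDf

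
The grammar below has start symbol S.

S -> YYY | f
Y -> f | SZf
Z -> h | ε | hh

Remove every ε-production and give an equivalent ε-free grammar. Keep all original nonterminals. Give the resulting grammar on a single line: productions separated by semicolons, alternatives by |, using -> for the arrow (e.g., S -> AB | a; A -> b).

Nullable set: {Z}.
Y -> SZf: Z nullable, giving SZf | Sf.
Drop Z -> ε.
Unchanged (no nullable symbols): S -> YYY; S -> f; Y -> f; Z -> h; Z -> hh.

S -> f | YYY; Y -> f | Sf | SZf; Z -> h | hh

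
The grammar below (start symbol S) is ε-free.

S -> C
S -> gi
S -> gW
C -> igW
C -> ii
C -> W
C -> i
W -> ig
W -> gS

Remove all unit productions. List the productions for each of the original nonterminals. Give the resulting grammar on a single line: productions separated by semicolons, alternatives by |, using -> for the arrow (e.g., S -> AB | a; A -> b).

Unit productions: C->W, S->C.
Unit pairs (A ⇒* B via units): (C,W), (S,C), (S,W).
S: inherits non-unit rules of {C, S, W} → gS | gW | gi | i | ig | igW | ii.
C: inherits non-unit rules of {C, W} → gS | i | ig | igW | ii.
W: inherits non-unit rules of {W} → gS | ig.

S -> i | gS | gW | gi | ig | ii | igW; C -> i | gS | ig | ii | igW; W -> gS | ig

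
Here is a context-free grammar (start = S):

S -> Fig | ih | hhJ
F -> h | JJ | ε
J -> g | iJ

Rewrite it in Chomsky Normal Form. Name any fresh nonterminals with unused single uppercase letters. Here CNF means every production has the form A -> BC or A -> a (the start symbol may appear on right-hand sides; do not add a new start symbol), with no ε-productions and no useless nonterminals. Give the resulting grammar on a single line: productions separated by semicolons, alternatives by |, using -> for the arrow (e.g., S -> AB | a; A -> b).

S -> AB | AC | CD | FE; A -> i; B -> g; C -> h; D -> CJ; E -> AB; F -> h | JJ; J -> g | AJ

Nullable: {F}; after ε-elimination: S -> ig | ih | Fig | hhJ; F -> h | JJ; J -> g | iJ.
No unit productions to eliminate.
TERM: introduce B -> g, C -> h, A -> i and substitute in every rule of length ≥2.
BIN: S -> CCJ becomes S -> CD, D -> CJ; S -> FAB becomes S -> FE, E -> AB.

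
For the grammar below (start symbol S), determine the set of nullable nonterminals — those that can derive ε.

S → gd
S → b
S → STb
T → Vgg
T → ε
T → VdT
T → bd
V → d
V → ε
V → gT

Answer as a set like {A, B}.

Directly nullable (have an ε-rule): {T, V}.
Not nullable: S — each has a terminal in every rule's right-hand side or depends on a non-nullable symbol.

{T, V}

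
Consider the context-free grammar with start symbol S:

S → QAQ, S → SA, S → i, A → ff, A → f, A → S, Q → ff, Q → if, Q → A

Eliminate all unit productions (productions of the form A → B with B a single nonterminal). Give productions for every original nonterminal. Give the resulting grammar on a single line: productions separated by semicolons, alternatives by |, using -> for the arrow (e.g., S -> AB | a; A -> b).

S -> i | SA | QAQ; A -> f | i | SA | ff | QAQ; Q -> f | i | SA | ff | if | QAQ

Unit productions: A->S, Q->A.
Unit pairs (A ⇒* B via units): (A,S), (Q,A), (Q,S).
S: inherits non-unit rules of {S} → QAQ | SA | i.
A: inherits non-unit rules of {A, S} → QAQ | SA | f | ff | i.
Q: inherits non-unit rules of {A, Q, S} → QAQ | SA | f | ff | i | if.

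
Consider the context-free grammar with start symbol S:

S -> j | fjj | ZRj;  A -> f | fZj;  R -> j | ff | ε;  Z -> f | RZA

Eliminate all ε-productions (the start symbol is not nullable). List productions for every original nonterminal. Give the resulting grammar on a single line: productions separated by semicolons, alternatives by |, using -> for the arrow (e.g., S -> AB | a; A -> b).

S -> j | Zj | ZRj | fjj; A -> f | fZj; R -> j | ff; Z -> f | ZA | RZA

Nullable set: {R}.
S -> ZRj: R nullable, giving ZRj | Zj.
Drop R -> ε.
Z -> RZA: R nullable, giving RZA | ZA.
Unchanged (no nullable symbols): S -> fjj; S -> j; A -> f; A -> fZj; R -> ff; R -> j; Z -> f.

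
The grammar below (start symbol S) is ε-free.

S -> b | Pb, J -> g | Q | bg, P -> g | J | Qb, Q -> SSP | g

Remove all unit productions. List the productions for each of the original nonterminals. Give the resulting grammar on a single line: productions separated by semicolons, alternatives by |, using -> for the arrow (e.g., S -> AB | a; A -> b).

Unit productions: J->Q, P->J.
Unit pairs (A ⇒* B via units): (J,Q), (P,J), (P,Q).
S: inherits non-unit rules of {S} → Pb | b.
J: inherits non-unit rules of {J, Q} → SSP | bg | g.
P: inherits non-unit rules of {J, P, Q} → Qb | SSP | bg | g.
Q: inherits non-unit rules of {Q} → SSP | g.

S -> b | Pb; J -> g | bg | SSP; P -> g | Qb | bg | SSP; Q -> g | SSP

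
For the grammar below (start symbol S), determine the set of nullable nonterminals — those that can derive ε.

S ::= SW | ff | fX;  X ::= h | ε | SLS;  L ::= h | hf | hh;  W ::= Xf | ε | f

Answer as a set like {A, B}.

{W, X}

Directly nullable (have an ε-rule): {W, X}.
Not nullable: L, S — each has a terminal in every rule's right-hand side or depends on a non-nullable symbol.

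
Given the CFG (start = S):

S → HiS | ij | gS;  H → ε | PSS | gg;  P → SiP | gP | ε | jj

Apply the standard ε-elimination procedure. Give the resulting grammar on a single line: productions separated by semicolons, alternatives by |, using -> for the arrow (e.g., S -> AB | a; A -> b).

Nullable set: {H, P}.
S -> HiS: H nullable, giving HiS | iS.
Drop H -> ε.
H -> PSS: P nullable, giving PSS | SS.
Drop P -> ε.
P -> SiP: P nullable, giving Si | SiP.
P -> gP: P nullable, giving g | gP.
Unchanged (no nullable symbols): S -> gS; S -> ij; H -> gg; P -> jj.

S -> gS | iS | ij | HiS; H -> SS | gg | PSS; P -> g | Si | gP | jj | SiP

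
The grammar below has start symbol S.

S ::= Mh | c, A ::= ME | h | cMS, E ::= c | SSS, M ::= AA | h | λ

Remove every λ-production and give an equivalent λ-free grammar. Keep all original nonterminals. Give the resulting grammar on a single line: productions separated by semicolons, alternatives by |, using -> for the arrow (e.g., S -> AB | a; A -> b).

Nullable set: {M}.
S -> Mh: M nullable, giving Mh | h.
A -> ME: M nullable, giving E | ME.
A -> cMS: M nullable, giving cMS | cS.
Drop M -> λ.
Unchanged (no nullable symbols): S -> c; A -> h; E -> SSS; E -> c; M -> AA; M -> h.

S -> c | h | Mh; A -> E | h | ME | cS | cMS; E -> c | SSS; M -> h | AA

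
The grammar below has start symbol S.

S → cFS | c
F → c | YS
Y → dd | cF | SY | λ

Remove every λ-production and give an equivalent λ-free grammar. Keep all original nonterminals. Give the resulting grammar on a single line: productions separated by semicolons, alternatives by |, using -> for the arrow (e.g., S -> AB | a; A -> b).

Nullable set: {Y}.
F -> YS: Y nullable, giving S | YS.
Drop Y -> λ.
Y -> SY: Y nullable, giving S | SY.
Unchanged (no nullable symbols): S -> c; S -> cFS; F -> c; Y -> cF; Y -> dd.

S -> c | cFS; F -> S | c | YS; Y -> S | SY | cF | dd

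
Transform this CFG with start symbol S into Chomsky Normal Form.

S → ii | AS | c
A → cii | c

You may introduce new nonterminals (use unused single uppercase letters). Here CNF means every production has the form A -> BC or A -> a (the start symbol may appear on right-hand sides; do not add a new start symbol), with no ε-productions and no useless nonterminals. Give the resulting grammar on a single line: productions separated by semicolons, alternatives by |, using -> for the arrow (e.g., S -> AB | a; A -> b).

No ε-productions.
No unit productions to eliminate.
TERM: introduce B -> c, C -> i and substitute in every rule of length ≥2.
BIN: A -> BCC becomes A -> BD, D -> CC.

S -> c | AS | CC; A -> c | BD; B -> c; C -> i; D -> CC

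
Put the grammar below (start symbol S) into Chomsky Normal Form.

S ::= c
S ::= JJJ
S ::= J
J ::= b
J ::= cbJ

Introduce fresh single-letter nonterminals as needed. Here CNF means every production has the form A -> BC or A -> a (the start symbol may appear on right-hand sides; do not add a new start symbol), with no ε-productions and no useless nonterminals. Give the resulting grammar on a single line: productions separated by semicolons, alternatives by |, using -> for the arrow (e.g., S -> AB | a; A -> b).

No ε-productions.
After unit-elimination: S -> b | c | JJJ | cbJ; J -> b | cbJ.
TERM: introduce B -> b, A -> c and substitute in every rule of length ≥2.
BIN: J -> ABJ becomes J -> AC, C -> BJ; S -> ABJ becomes S -> AD, D -> BJ; S -> JJJ becomes S -> JE, E -> JJ.

S -> b | c | AD | JE; A -> c; B -> b; C -> BJ; D -> BJ; E -> JJ; J -> b | AC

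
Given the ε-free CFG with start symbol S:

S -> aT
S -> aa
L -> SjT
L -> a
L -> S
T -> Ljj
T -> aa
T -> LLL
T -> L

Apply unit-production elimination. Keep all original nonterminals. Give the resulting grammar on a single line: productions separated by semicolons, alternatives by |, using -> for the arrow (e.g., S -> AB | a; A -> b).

Unit productions: L->S, T->L.
Unit pairs (A ⇒* B via units): (L,S), (T,L), (T,S).
S: inherits non-unit rules of {S} → aT | aa.
L: inherits non-unit rules of {L, S} → SjT | a | aT | aa.
T: inherits non-unit rules of {L, S, T} → LLL | Ljj | SjT | a | aT | aa.

S -> aT | aa; L -> a | aT | aa | SjT; T -> a | aT | aa | LLL | Ljj | SjT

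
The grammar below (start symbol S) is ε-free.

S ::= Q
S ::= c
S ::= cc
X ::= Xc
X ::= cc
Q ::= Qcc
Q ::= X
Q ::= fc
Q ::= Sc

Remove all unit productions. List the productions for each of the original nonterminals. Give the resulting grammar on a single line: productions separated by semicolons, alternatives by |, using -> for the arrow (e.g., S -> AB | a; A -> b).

Unit productions: Q->X, S->Q.
Unit pairs (A ⇒* B via units): (Q,X), (S,Q), (S,X).
S: inherits non-unit rules of {Q, S, X} → Qcc | Sc | Xc | c | cc | fc.
Q: inherits non-unit rules of {Q, X} → Qcc | Sc | Xc | cc | fc.
X: inherits non-unit rules of {X} → Xc | cc.

S -> c | Sc | Xc | cc | fc | Qcc; Q -> Sc | Xc | cc | fc | Qcc; X -> Xc | cc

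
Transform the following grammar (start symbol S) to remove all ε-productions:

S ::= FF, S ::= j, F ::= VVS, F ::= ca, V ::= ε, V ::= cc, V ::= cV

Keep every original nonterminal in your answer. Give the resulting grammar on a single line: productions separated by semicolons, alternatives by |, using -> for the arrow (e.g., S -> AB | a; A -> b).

S -> j | FF; F -> S | VS | ca | VVS; V -> c | cV | cc

Nullable set: {V}.
F -> VVS: V, V nullable, giving S | VS | VVS.
Drop V -> ε.
V -> cV: V nullable, giving c | cV.
Unchanged (no nullable symbols): S -> FF; S -> j; F -> ca; V -> cc.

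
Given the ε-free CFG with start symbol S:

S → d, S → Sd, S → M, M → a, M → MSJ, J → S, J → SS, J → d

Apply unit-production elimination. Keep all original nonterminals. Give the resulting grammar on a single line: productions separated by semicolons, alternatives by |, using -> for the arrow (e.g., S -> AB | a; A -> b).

S -> a | d | Sd | MSJ; J -> a | d | SS | Sd | MSJ; M -> a | MSJ

Unit productions: J->S, S->M.
Unit pairs (A ⇒* B via units): (J,M), (J,S), (S,M).
S: inherits non-unit rules of {M, S} → MSJ | Sd | a | d.
J: inherits non-unit rules of {J, M, S} → MSJ | SS | Sd | a | d.
M: inherits non-unit rules of {M} → MSJ | a.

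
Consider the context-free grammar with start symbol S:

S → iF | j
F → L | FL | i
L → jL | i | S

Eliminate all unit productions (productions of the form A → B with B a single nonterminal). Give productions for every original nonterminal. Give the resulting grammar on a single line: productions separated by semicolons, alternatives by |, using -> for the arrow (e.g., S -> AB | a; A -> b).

S -> j | iF; F -> i | j | FL | iF | jL; L -> i | j | iF | jL

Unit productions: F->L, L->S.
Unit pairs (A ⇒* B via units): (F,L), (F,S), (L,S).
S: inherits non-unit rules of {S} → iF | j.
F: inherits non-unit rules of {F, L, S} → FL | i | iF | j | jL.
L: inherits non-unit rules of {L, S} → i | iF | j | jL.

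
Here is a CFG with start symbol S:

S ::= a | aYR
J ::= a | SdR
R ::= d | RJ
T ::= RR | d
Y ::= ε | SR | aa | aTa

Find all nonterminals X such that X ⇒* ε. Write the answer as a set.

{Y}

Directly nullable (have an ε-rule): {Y}.
Not nullable: J, R, S, T — each has a terminal in every rule's right-hand side or depends on a non-nullable symbol.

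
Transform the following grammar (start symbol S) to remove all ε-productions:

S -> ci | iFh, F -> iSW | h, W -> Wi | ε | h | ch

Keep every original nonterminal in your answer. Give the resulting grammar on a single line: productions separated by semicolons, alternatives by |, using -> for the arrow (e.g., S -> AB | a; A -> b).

S -> ci | iFh; F -> h | iS | iSW; W -> h | i | Wi | ch

Nullable set: {W}.
F -> iSW: W nullable, giving iS | iSW.
Drop W -> ε.
W -> Wi: W nullable, giving Wi | i.
Unchanged (no nullable symbols): S -> ci; S -> iFh; F -> h; W -> ch; W -> h.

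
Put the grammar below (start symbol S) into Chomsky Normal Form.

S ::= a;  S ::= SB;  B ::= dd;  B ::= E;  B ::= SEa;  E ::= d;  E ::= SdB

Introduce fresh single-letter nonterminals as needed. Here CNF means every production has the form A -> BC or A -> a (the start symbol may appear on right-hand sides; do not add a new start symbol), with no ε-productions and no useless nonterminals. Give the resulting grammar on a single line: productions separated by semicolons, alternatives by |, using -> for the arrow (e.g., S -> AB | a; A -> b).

S -> a | SB; A -> a; B -> d | CC | SD | SF; C -> d; D -> CB; E -> d | SG; F -> EA; G -> CB

No ε-productions.
After unit-elimination: S -> a | SB; B -> d | dd | SEa | SdB; E -> d | SdB.
TERM: introduce A -> a, C -> d and substitute in every rule of length ≥2.
BIN: B -> SCB becomes B -> SD, D -> CB; B -> SEA becomes B -> SF, F -> EA; E -> SCB becomes E -> SG, G -> CB.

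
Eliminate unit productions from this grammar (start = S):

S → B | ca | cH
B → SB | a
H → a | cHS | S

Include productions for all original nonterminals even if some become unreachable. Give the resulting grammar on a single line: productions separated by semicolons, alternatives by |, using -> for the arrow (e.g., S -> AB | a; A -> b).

S -> a | SB | cH | ca; B -> a | SB; H -> a | SB | cH | ca | cHS

Unit productions: H->S, S->B.
Unit pairs (A ⇒* B via units): (H,B), (H,S), (S,B).
S: inherits non-unit rules of {B, S} → SB | a | cH | ca.
B: inherits non-unit rules of {B} → SB | a.
H: inherits non-unit rules of {B, H, S} → SB | a | cH | cHS | ca.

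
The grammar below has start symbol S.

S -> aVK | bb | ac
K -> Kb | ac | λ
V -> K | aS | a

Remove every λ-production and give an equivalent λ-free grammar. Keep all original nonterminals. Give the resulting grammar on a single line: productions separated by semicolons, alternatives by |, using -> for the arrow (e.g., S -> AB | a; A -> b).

S -> a | aK | aV | ac | bb | aVK; K -> b | Kb | ac; V -> K | a | aS

Nullable set: {K, V}.
S -> aVK: V, K nullable, giving a | aK | aV | aVK.
Drop K -> λ.
K -> Kb: K nullable, giving Kb | b.
V -> K: K nullable, giving K.
Unchanged (no nullable symbols): S -> ac; S -> bb; K -> ac; V -> a; V -> aS.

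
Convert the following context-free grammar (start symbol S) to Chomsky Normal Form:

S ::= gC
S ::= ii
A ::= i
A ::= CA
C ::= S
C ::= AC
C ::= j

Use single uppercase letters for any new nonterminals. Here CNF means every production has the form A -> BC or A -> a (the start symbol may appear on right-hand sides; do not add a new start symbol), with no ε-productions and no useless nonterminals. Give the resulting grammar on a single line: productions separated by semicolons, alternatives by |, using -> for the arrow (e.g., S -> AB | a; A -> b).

No ε-productions.
After unit-elimination: S -> gC | ii; A -> i | CA; C -> j | AC | gC | ii.
TERM: introduce B -> g, D -> i and substitute in every rule of length ≥2.

S -> BC | DD; A -> i | CA; B -> g; C -> j | AC | BC | DD; D -> i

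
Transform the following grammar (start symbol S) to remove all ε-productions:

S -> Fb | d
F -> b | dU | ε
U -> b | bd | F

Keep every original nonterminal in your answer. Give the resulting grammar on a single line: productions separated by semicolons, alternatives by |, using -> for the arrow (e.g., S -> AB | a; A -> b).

Nullable set: {F, U}.
S -> Fb: F nullable, giving Fb | b.
Drop F -> ε.
F -> dU: U nullable, giving d | dU.
U -> F: F nullable, giving F.
Unchanged (no nullable symbols): S -> d; F -> b; U -> b; U -> bd.

S -> b | d | Fb; F -> b | d | dU; U -> F | b | bd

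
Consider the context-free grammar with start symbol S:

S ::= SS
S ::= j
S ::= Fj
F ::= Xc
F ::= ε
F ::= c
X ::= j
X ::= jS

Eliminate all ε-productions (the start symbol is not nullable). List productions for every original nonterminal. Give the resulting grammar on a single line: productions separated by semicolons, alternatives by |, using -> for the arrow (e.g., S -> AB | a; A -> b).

S -> j | Fj | SS; F -> c | Xc; X -> j | jS

Nullable set: {F}.
S -> Fj: F nullable, giving Fj | j.
Drop F -> ε.
Unchanged (no nullable symbols): S -> SS; S -> j; F -> Xc; F -> c; X -> j; X -> jS.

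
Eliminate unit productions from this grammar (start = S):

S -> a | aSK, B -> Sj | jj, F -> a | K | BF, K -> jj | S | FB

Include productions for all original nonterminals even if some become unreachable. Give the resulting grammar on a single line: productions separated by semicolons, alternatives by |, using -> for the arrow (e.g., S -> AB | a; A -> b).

Unit productions: F->K, K->S.
Unit pairs (A ⇒* B via units): (F,K), (F,S), (K,S).
S: inherits non-unit rules of {S} → a | aSK.
B: inherits non-unit rules of {B} → Sj | jj.
F: inherits non-unit rules of {F, K, S} → BF | FB | a | aSK | jj.
K: inherits non-unit rules of {K, S} → FB | a | aSK | jj.

S -> a | aSK; B -> Sj | jj; F -> a | BF | FB | jj | aSK; K -> a | FB | jj | aSK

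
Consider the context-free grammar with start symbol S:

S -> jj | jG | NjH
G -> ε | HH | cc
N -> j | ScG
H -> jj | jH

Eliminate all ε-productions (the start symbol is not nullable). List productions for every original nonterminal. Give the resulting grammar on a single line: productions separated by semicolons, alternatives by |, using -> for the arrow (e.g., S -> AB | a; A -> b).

S -> j | jG | jj | NjH; G -> HH | cc; H -> jH | jj; N -> j | Sc | ScG

Nullable set: {G}.
S -> jG: G nullable, giving j | jG.
Drop G -> ε.
N -> ScG: G nullable, giving Sc | ScG.
Unchanged (no nullable symbols): S -> NjH; S -> jj; G -> HH; G -> cc; H -> jH; H -> jj; N -> j.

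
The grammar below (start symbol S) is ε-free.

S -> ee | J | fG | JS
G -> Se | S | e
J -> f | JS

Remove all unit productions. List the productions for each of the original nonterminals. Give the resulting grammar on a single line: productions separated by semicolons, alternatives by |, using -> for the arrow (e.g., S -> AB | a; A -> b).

Unit productions: G->S, S->J.
Unit pairs (A ⇒* B via units): (G,J), (G,S), (S,J).
S: inherits non-unit rules of {J, S} → JS | ee | f | fG.
G: inherits non-unit rules of {G, J, S} → JS | Se | e | ee | f | fG.
J: inherits non-unit rules of {J} → JS | f.

S -> f | JS | ee | fG; G -> e | f | JS | Se | ee | fG; J -> f | JS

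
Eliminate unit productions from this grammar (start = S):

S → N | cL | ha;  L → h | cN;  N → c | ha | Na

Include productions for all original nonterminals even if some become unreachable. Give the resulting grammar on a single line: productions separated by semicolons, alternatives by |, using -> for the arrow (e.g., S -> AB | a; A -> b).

Unit productions: S->N.
Unit pairs (A ⇒* B via units): (S,N).
S: inherits non-unit rules of {N, S} → Na | c | cL | ha.
L: inherits non-unit rules of {L} → cN | h.
N: inherits non-unit rules of {N} → Na | c | ha.

S -> c | Na | cL | ha; L -> h | cN; N -> c | Na | ha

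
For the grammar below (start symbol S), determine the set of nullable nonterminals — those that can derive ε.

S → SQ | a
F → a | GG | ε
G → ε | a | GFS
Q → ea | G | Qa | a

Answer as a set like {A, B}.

{F, G, Q}

Directly nullable (have an ε-rule): {F, G}.
Q is nullable via Q -> G (every symbol on the right is already known nullable).
Not nullable: S — each has a terminal in every rule's right-hand side or depends on a non-nullable symbol.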